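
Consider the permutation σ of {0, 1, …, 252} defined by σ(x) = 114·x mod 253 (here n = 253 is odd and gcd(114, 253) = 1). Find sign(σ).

-1

Orbit of 1 under x↦114x: [1, 114, 93, 229, 47, 45, 70]… (length divides ord_253(114)).
Decompose π into cycles: lengths [10, 10, 10, 10, 10, 10, 10, 10, 10, 10, 10, 10, 10, 10, 10, 10, 10, 10, 10, 10, 10, 10, 5, 5, 2, 2, 2, 2, 2, 2, 2, 2, 2, 2, 2, 1] (36 cycles, including the fixed point 0).
36 cycles on 253: each ℓ→(−1)^(ℓ−1), product (−1)^217 = -1.
Zolotarev: (114|253) = -1, matching the cycle-count sign.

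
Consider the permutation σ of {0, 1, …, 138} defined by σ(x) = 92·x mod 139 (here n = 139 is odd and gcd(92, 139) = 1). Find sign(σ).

-1

Trace 44: π^k(44) = [44, 17, 35, 23, 31, 72, 91] for k=0..6.
Cycle lengths of π_92 on ℤ/139ℤ: [138, 1]; 2 cycles in total.
139 − 2 = 137 transpositions; sign(π) = (−1)^137 = -1.
Check: (92/139) = -1 by Zolotarev.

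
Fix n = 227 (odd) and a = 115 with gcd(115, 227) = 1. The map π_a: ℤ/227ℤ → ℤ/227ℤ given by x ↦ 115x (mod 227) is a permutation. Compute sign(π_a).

Trace 20: π^k(20) = [20, 30, 45, 181, 158, 10, 15] for k=0..6.
Cycle type of π: 226 + 1; total 2 cycles.
Σ(ℓ_i−1) = 227−2 = 225; sign = (−1)^225 = -1.

-1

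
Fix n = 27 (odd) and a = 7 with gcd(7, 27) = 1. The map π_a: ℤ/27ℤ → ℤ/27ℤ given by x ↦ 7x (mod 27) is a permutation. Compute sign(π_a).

Start at x=4: 4 → 1 → 7 → 22 → 19 → 25 → 13 → … (one orbit).
Cycle type of π: 9×2 + 3×2 + 1×3; total 7 cycles.
sign(π) = (−1)^{n − #cycles} = (−1)^{27−7} = (−1)^20 = +1.
Check: (7/27) = +1 by Zolotarev.

+1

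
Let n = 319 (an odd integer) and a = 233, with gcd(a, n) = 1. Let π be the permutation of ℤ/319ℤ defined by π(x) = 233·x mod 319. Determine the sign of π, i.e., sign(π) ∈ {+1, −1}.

Start at x=233: 233 → 59 → 30 → 291 → 175 → 262 → 117 → … (one orbit).
The orbit structure of x ↦ 233x mod 319: 58 orbits of sizes [10, 10, 10, 10, 10, 10, 10, 10, 10, 10, 10, 10, 10, 10, 10, 10, 10, 10, 10, 10, 10, 10, 10, 10, 10, 10, 10, 10, 10, 1, 1, 1, 1, 1, 1, 1, 1, 1, 1, 1, 1, 1, 1, 1, 1, 1, 1, 1, 1, 1, 1, 1, 1, 1, 1, 1, 1, 1].
n − c = 319 − 58 = 261; sign = (−1)^261 = -1.

-1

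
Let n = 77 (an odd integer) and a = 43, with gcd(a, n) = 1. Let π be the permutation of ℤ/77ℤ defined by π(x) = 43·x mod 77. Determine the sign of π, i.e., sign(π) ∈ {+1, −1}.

Start at x=1: 1 → 43 → 1 (one orbit).
Cycle lengths of π_43 on ℤ/77ℤ: [2, 2, 2, 2, 2, 2, 2, 2, 2, 2, 2, 2, 2, 2, 2, 2, 2, 2, 2, 2, 2, 2, 2, 2, 2, 2, 2, 2, 2, 2, 2, 2, 2, 2, 2, 1, 1, 1, 1, 1, 1, 1]; 42 cycles in total.
n − c = 77 − 42 = 35; sign = (−1)^35 = -1.

-1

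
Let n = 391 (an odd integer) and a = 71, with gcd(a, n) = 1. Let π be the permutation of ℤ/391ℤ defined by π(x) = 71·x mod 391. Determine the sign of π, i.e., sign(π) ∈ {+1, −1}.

-1

Start at x=54: 54 → 315 → 78 → 64 → 243 → 49 → 351 → … (one orbit).
Decompose π into cycles: lengths [176, 176, 16, 11, 11, 1] (6 cycles, including the fixed point 0).
391 − 6 = 385 transpositions; sign(π) = (−1)^385 = -1.
Zolotarev: (71|391) = -1, matching the cycle-count sign.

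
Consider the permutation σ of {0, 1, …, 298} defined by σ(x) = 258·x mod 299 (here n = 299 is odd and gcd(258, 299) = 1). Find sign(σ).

+1

Start at x=179: 179 → 136 → 105 → 180 → 95 → 291 → 29 → … (one orbit).
5 cycles of lengths [132, 132, 22, 12, 1].
Σ(ℓ_i−1) = 299−5 = 294; sign = (−1)^294 = +1.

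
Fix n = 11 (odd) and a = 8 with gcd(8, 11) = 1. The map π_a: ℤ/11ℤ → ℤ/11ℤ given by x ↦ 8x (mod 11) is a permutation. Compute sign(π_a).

Trace 2: π^k(2) = [2, 5, 7, 1, 8, 9, 6] for k=0..6.
The orbit structure of x ↦ 8x mod 11: 2 orbits of sizes [10, 1].
n − c = 11 − 2 = 9; sign = (−1)^9 = -1.
The Jacobi symbol (8|11) = -1 (Zolotarev) agrees.

-1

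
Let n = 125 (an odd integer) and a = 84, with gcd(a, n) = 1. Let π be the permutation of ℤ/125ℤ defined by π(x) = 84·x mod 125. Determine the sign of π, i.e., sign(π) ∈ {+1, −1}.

Orbit of 76 under x↦84x: [76, 9, 6, 4, 86, 99, 66]… (length divides ord_125(84)).
Cycle type of π: 50×2 + 10×2 + 2×2 + 1; total 7 cycles.
7 cycles on 125: each ℓ→(−1)^(ℓ−1), product (−1)^118 = +1.

+1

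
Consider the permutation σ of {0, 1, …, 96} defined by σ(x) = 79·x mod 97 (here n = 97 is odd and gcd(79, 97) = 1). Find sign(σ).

+1

Orbit of 96 under x↦79x: [96, 18, 64, 12, 75, 8, 50]… (length divides ord_97(79)).
π_79 has 7 disjoint cycles with lengths [16, 16, 16, 16, 16, 16, 1] on {0,…,96}.
sign(π) = (−1)^{n − #cycles} = (−1)^{97−7} = (−1)^90 = +1.
Check: (79/97) = +1 by Zolotarev.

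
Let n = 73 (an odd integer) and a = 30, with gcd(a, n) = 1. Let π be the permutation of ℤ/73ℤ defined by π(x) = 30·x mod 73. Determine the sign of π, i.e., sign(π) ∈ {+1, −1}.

Trace 9: π^k(9) = [9, 51, 70, 56, 1, 30, 24] for k=0..6.
Decompose π into cycles: lengths [24, 24, 24, 1] (4 cycles, including the fixed point 0).
Σ(ℓ_i−1) = 73−4 = 69; sign = (−1)^69 = -1.

-1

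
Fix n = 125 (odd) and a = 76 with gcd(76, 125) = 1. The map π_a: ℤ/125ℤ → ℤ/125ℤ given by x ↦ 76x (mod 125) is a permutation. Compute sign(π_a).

Orbit of 1 under x↦76x: [1, 76, 26, 101, 51]… (length divides ord_125(76)).
Cycle lengths of π_76 on ℤ/125ℤ: [5, 5, 5, 5, 5, 5, 5, 5, 5, 5, 5, 5, 5, 5, 5, 5, 5, 5, 5, 5, 1, 1, 1, 1, 1, 1, 1, 1, 1, 1, 1, 1, 1, 1, 1, 1, 1, 1, 1, 1, 1, 1, 1, 1, 1]; 45 cycles in total.
With 45 cycles on 125 points, sign = (−1)^{125−45} = +1.

+1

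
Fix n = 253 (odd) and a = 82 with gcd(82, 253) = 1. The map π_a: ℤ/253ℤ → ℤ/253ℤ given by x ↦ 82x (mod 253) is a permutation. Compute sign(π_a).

Start at x=82: 82 → 146 → 81 → 64 → 188 → 236 → 124 → … (one orbit).
π_82 has 9 disjoint cycles with lengths [55, 55, 55, 55, 11, 11, 5, 5, 1] on {0,…,252}.
With 9 cycles on 253 points, sign = (−1)^{253−9} = +1.

+1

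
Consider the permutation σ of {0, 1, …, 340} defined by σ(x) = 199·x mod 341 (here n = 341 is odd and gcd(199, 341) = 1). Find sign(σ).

Trace 210: π^k(210) = [210, 188, 243, 276, 23, 144, 12] for k=0..6.
Cycle lengths of π_199 on ℤ/341ℤ: [30, 30, 30, 30, 30, 30, 30, 30, 30, 30, 30, 1, 1, 1, 1, 1, 1, 1, 1, 1, 1, 1]; 22 cycles in total.
n − c = 341 − 22 = 319; sign = (−1)^319 = -1.
Check: (199/341) = -1 by Zolotarev.

-1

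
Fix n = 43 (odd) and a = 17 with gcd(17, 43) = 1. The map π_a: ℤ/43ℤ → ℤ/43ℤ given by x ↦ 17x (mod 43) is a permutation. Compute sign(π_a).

+1

Trace 23: π^k(23) = [23, 4, 25, 38, 1, 17, 31] for k=0..6.
π_17 has 3 disjoint cycles with lengths [21, 21, 1] on {0,…,42}.
sign(π) = (−1)^{n − #cycles} = (−1)^{43−3} = (−1)^40 = +1.
Via Zolotarev, sign(π_{17}) = (17|43) = +1.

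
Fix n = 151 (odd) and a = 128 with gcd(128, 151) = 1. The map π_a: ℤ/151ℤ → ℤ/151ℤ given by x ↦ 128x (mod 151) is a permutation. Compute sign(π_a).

Orbit of 85 under x↦128x: [85, 8, 118, 4, 59, 2, 105]… (length divides ord_151(128)).
Cycle lengths of π_128 on ℤ/151ℤ: [15, 15, 15, 15, 15, 15, 15, 15, 15, 15, 1]; 11 cycles in total.
151 − 11 = 140 transpositions; sign(π) = (−1)^140 = +1.

+1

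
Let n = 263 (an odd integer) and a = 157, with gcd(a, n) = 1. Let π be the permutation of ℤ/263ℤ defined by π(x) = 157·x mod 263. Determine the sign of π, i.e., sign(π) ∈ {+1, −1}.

Orbit of 137 under x↦157x: [137, 206, 256, 216, 248, 12, 43]… (length divides ord_263(157)).
π_157 has 3 disjoint cycles with lengths [131, 131, 1] on {0,…,262}.
Σ(ℓ_i−1) = 263−3 = 260; sign = (−1)^260 = +1.

+1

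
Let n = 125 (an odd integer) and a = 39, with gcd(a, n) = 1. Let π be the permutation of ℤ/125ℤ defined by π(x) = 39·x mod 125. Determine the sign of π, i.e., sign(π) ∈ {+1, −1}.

+1

Start at x=86: 86 → 104 → 56 → 59 → 51 → 114 → 71 → … (one orbit).
The orbit structure of x ↦ 39x mod 125: 7 orbits of sizes [50, 50, 10, 10, 2, 2, 1].
Σ(ℓ_i−1) = 125−7 = 118; sign = (−1)^118 = +1.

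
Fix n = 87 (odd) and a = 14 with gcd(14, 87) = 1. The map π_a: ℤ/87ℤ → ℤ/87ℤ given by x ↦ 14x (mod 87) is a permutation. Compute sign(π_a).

+1

Trace 34: π^k(34) = [34, 41, 52, 32, 13, 8, 25] for k=0..6.
Cycle lengths of π_14 on ℤ/87ℤ: [28, 28, 28, 2, 1]; 5 cycles in total.
87 − 5 = 82 transpositions; sign(π) = (−1)^82 = +1.
Zolotarev: (14|87) = +1, matching the cycle-count sign.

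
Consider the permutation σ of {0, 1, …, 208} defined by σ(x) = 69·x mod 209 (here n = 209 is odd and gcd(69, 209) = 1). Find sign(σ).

Orbit of 122 under x↦69x: [122, 58, 31, 49, 37, 45, 179]… (length divides ord_209(69)).
Cycle type of π: 30×6 + 6×3 + 5×2 + 1; total 12 cycles.
sign(π) = (−1)^{n − #cycles} = (−1)^{209−12} = (−1)^197 = -1.
Check: (69/209) = -1 by Zolotarev.

-1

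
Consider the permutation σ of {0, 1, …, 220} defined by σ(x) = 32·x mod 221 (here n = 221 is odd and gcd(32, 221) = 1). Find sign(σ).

Orbit of 32 under x↦32x: [32, 140, 60, 152, 2, 64, 59]… (length divides ord_221(32)).
The orbit structure of x ↦ 32x mod 221: 12 orbits of sizes [24, 24, 24, 24, 24, 24, 24, 24, 12, 8, 8, 1].
n − c = 221 − 12 = 209; sign = (−1)^209 = -1.

-1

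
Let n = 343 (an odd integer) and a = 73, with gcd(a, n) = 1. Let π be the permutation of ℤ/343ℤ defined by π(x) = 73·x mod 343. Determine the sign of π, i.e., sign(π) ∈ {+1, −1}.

Trace 286: π^k(286) = [286, 298, 145, 295, 269, 86, 104] for k=0..6.
Cycle type of π: 294 + 42 + 6 + 1; total 4 cycles.
With 4 cycles on 343 points, sign = (−1)^{343−4} = -1.
Check: (73/343) = -1 by Zolotarev.

-1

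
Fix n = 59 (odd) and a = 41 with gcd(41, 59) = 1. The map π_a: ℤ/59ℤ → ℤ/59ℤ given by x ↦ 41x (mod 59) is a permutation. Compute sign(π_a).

Orbit of 57 under x↦41x: [57, 36, 1, 41, 29, 9, 15]… (length divides ord_59(41)).
The orbit structure of x ↦ 41x mod 59: 3 orbits of sizes [29, 29, 1].
With 3 cycles on 59 points, sign = (−1)^{59−3} = +1.
Zolotarev: (41|59) = +1, matching the cycle-count sign.

+1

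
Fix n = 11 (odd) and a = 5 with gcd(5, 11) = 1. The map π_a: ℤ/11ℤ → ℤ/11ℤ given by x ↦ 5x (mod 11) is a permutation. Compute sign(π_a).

+1

Start at x=5: 5 → 3 → 4 → 9 → 1 → 5 (one orbit).
Cycle lengths of π_5 on ℤ/11ℤ: [5, 5, 1]; 3 cycles in total.
With 3 cycles on 11 points, sign = (−1)^{11−3} = +1.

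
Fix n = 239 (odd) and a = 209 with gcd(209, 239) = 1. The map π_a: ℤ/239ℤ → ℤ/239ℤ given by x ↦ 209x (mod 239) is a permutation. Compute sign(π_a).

-1

Trace 34: π^k(34) = [34, 175, 8, 238, 30, 56, 232] for k=0..6.
Cycle lengths of π_209 on ℤ/239ℤ: [238, 1]; 2 cycles in total.
239 − 2 = 237 transpositions; sign(π) = (−1)^237 = -1.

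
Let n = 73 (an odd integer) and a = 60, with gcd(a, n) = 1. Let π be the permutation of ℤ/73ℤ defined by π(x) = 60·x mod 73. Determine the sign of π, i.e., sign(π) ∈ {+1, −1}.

Orbit of 69 under x↦60x: [69, 52, 54, 28, 1, 60, 23]… (length divides ord_73(60)).
π_60 has 2 disjoint cycles with lengths [72, 1] on {0,…,72}.
Σ(ℓ_i−1) = 73−2 = 71; sign = (−1)^71 = -1.

-1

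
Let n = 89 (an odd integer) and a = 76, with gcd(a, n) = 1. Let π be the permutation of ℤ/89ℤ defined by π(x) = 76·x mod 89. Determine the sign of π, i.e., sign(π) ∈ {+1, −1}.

-1

Trace 45: π^k(45) = [45, 38, 40, 14, 85, 52, 36] for k=0..6.
The orbit structure of x ↦ 76x mod 89: 2 orbits of sizes [88, 1].
89 − 2 = 87 transpositions; sign(π) = (−1)^87 = -1.
The Jacobi symbol (76|89) = -1 (Zolotarev) agrees.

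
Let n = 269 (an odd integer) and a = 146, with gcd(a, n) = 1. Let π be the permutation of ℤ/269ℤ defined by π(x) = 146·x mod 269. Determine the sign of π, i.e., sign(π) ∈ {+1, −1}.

-1

Trace 59: π^k(59) = [59, 6, 69, 121, 181, 64, 198] for k=0..6.
Cycle type of π: 268 + 1; total 2 cycles.
269 − 2 = 267 transpositions; sign(π) = (−1)^267 = -1.
(146|269)_J = -1 (Zolotarev's lemma cross-check).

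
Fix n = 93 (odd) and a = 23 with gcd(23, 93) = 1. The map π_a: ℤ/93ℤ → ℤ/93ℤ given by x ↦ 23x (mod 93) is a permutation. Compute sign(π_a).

+1

Orbit of 92 under x↦23x: [92, 70, 29, 16, 89, 1, 23]… (length divides ord_93(23)).
The orbit structure of x ↦ 23x mod 93: 11 orbits of sizes [10, 10, 10, 10, 10, 10, 10, 10, 10, 2, 1].
With 11 cycles on 93 points, sign = (−1)^{93−11} = +1.
The Jacobi symbol (23|93) = +1 (Zolotarev) agrees.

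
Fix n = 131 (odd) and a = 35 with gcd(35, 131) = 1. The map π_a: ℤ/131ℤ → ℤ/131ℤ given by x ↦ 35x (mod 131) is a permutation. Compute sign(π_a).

Start at x=117: 117 → 34 → 11 → 123 → 113 → 25 → 89 → … (one orbit).
Decompose π into cycles: lengths [65, 65, 1] (3 cycles, including the fixed point 0).
With 3 cycles on 131 points, sign = (−1)^{131−3} = +1.

+1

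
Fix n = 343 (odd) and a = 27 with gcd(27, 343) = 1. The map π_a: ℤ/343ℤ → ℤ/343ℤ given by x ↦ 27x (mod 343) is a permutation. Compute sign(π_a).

Orbit of 209 under x↦27x: [209, 155, 69, 148, 223, 190, 328]… (length divides ord_343(27)).
Cycle type of π: 98×3 + 14×3 + 2×3 + 1; total 10 cycles.
With 10 cycles on 343 points, sign = (−1)^{343−10} = -1.

-1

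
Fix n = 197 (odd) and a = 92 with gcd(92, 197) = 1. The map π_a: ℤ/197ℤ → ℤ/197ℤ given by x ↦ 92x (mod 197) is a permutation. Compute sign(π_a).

Orbit of 29 under x↦92x: [29, 107, 191, 39, 42, 121, 100]… (length divides ord_197(92)).
π_92 has 3 disjoint cycles with lengths [98, 98, 1] on {0,…,196}.
Σ(ℓ_i−1) = 197−3 = 194; sign = (−1)^194 = +1.

+1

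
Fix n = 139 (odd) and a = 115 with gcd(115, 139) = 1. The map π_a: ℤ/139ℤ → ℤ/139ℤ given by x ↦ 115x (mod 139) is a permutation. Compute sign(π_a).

-1

Orbit of 70 under x↦115x: [70, 127, 10, 38, 61, 65, 108]… (length divides ord_139(115)).
Decompose π into cycles: lengths [138, 1] (2 cycles, including the fixed point 0).
n − c = 139 − 2 = 137; sign = (−1)^137 = -1.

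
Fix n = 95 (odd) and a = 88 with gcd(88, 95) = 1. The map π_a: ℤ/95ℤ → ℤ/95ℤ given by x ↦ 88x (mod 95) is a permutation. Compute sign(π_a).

+1

Orbit of 26 under x↦88x: [26, 8, 39, 12, 11, 18, 64]… (length divides ord_95(88)).
Cycle lengths of π_88 on ℤ/95ℤ: [12, 12, 12, 12, 12, 12, 6, 6, 6, 4, 1]; 11 cycles in total.
95 − 11 = 84 transpositions; sign(π) = (−1)^84 = +1.
Via Zolotarev, sign(π_{88}) = (88|95) = +1.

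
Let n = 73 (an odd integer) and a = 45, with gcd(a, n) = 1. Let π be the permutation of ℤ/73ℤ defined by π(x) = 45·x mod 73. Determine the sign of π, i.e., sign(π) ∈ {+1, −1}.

-1

Start at x=25: 25 → 30 → 36 → 14 → 46 → 26 → 2 → … (one orbit).
2 cycles of lengths [72, 1].
Σ(ℓ_i−1) = 73−2 = 71; sign = (−1)^71 = -1.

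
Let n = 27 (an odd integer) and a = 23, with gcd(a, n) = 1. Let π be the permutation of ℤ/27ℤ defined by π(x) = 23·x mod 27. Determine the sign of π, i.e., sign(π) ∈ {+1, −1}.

-1

Orbit of 5 under x↦23x: [5, 7, 26, 4, 11, 10, 14]… (length divides ord_27(23)).
The orbit structure of x ↦ 23x mod 27: 4 orbits of sizes [18, 6, 2, 1].
With 4 cycles on 27 points, sign = (−1)^{27−4} = -1.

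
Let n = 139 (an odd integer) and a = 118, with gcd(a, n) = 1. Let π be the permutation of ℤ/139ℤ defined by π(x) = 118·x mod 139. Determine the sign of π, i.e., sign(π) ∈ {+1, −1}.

+1

Trace 46: π^k(46) = [46, 7, 131, 29, 86, 1, 118] for k=0..6.
The orbit structure of x ↦ 118x mod 139: 3 orbits of sizes [69, 69, 1].
n − c = 139 − 3 = 136; sign = (−1)^136 = +1.
Check: (118/139) = +1 by Zolotarev.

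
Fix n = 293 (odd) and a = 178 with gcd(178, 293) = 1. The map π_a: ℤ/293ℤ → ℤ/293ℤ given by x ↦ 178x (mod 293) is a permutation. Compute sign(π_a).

+1

Orbit of 26 under x↦178x: [26, 233, 161, 237, 287, 104, 53]… (length divides ord_293(178)).
3 cycles of lengths [146, 146, 1].
n − c = 293 − 3 = 290; sign = (−1)^290 = +1.
(178|293)_J = +1 (Zolotarev's lemma cross-check).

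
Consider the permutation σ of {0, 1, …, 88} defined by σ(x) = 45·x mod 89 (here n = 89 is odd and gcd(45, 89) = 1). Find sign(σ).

Trace 1: π^k(1) = [1, 45, 67, 78, 39, 64, 32] for k=0..6.
Cycle lengths of π_45 on ℤ/89ℤ: [11, 11, 11, 11, 11, 11, 11, 11, 1]; 9 cycles in total.
9 cycles on 89: each ℓ→(−1)^(ℓ−1), product (−1)^80 = +1.

+1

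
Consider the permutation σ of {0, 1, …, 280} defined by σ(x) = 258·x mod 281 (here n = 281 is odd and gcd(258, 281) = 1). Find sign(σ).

-1

Orbit of 10 under x↦258x: [10, 51, 232, 3, 212, 182, 29]… (length divides ord_281(258)).
Decompose π into cycles: lengths [280, 1] (2 cycles, including the fixed point 0).
n − c = 281 − 2 = 279; sign = (−1)^279 = -1.
(258|281)_J = -1 (Zolotarev's lemma cross-check).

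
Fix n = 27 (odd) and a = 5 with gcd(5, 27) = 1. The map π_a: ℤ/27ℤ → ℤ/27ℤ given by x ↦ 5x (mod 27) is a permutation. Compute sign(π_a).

-1

Trace 25: π^k(25) = [25, 17, 4, 20, 19, 14, 16] for k=0..6.
4 cycles of lengths [18, 6, 2, 1].
Σ(ℓ_i−1) = 27−4 = 23; sign = (−1)^23 = -1.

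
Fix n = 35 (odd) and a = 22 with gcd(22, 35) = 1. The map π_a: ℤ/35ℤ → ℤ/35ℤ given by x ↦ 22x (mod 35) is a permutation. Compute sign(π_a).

-1

Orbit of 1 under x↦22x: [1, 22, 29, 8]… (length divides ord_35(22)).
Cycle lengths of π_22 on ℤ/35ℤ: [4, 4, 4, 4, 4, 4, 4, 1, 1, 1, 1, 1, 1, 1]; 14 cycles in total.
sign(π) = (−1)^{n − #cycles} = (−1)^{35−14} = (−1)^21 = -1.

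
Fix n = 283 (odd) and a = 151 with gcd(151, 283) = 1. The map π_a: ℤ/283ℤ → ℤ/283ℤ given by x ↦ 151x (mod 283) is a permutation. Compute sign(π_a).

Start at x=106: 106 → 158 → 86 → 251 → 262 → 225 → 15 → … (one orbit).
Cycle lengths of π_151 on ℤ/283ℤ: [47, 47, 47, 47, 47, 47, 1]; 7 cycles in total.
7 cycles on 283: each ℓ→(−1)^(ℓ−1), product (−1)^276 = +1.
(151|283)_J = +1 (Zolotarev's lemma cross-check).

+1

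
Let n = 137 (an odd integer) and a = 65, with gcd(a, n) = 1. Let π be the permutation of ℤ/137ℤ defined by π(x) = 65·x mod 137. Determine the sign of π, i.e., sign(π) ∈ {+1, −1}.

+1

Trace 103: π^k(103) = [103, 119, 63, 122, 121, 56, 78] for k=0..6.
The orbit structure of x ↦ 65x mod 137: 5 orbits of sizes [34, 34, 34, 34, 1].
With 5 cycles on 137 points, sign = (−1)^{137−5} = +1.
Via Zolotarev, sign(π_{65}) = (65|137) = +1.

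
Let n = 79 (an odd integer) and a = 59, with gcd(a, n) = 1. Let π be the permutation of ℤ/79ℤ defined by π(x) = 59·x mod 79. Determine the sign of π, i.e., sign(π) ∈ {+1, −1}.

Start at x=76: 76 → 60 → 64 → 63 → 4 → 78 → 20 → … (one orbit).
π_59 has 2 disjoint cycles with lengths [78, 1] on {0,…,78}.
Σ(ℓ_i−1) = 79−2 = 77; sign = (−1)^77 = -1.
The Jacobi symbol (59|79) = -1 (Zolotarev) agrees.

-1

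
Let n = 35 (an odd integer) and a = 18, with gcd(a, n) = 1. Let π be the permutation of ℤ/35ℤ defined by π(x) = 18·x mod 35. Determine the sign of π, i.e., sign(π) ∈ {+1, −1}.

-1

Orbit of 9 under x↦18x: [9, 22, 11, 23, 29, 32, 16]… (length divides ord_35(18)).
6 cycles of lengths [12, 12, 4, 3, 3, 1].
With 6 cycles on 35 points, sign = (−1)^{35−6} = -1.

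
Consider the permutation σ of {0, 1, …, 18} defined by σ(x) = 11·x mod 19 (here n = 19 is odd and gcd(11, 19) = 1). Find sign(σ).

+1

Trace 1: π^k(1) = [1, 11, 7] for k=0..2.
7 cycles of lengths [3, 3, 3, 3, 3, 3, 1].
With 7 cycles on 19 points, sign = (−1)^{19−7} = +1.
The Jacobi symbol (11|19) = +1 (Zolotarev) agrees.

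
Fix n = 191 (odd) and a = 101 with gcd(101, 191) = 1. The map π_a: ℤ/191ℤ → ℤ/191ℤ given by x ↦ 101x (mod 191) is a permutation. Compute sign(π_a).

-1

Trace 117: π^k(117) = [117, 166, 149, 151, 162, 127, 30] for k=0..6.
Cycle lengths of π_101 on ℤ/191ℤ: [190, 1]; 2 cycles in total.
Σ(ℓ_i−1) = 191−2 = 189; sign = (−1)^189 = -1.
Zolotarev: (101|191) = -1, matching the cycle-count sign.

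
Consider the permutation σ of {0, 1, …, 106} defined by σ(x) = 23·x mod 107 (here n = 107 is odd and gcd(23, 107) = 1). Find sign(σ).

+1

Trace 37: π^k(37) = [37, 102, 99, 30, 48, 34, 33] for k=0..6.
Decompose π into cycles: lengths [53, 53, 1] (3 cycles, including the fixed point 0).
With 3 cycles on 107 points, sign = (−1)^{107−3} = +1.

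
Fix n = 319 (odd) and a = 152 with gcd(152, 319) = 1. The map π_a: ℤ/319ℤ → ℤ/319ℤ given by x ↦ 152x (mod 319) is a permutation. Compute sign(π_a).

Start at x=190: 190 → 170 → 1 → 152 → 136 → 256 → 313 → … (one orbit).
π_152 has 15 disjoint cycles with lengths [35, 35, 35, 35, 35, 35, 35, 35, 7, 7, 7, 7, 5, 5, 1] on {0,…,318}.
n − c = 319 − 15 = 304; sign = (−1)^304 = +1.

+1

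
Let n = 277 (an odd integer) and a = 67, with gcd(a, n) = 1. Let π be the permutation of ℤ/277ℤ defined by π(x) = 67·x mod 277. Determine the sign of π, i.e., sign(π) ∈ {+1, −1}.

Trace 270: π^k(270) = [270, 85, 155, 136, 248, 273, 9] for k=0..6.
Cycle lengths of π_67 on ℤ/277ℤ: [69, 69, 69, 69, 1]; 5 cycles in total.
277 − 5 = 272 transpositions; sign(π) = (−1)^272 = +1.
The Jacobi symbol (67|277) = +1 (Zolotarev) agrees.

+1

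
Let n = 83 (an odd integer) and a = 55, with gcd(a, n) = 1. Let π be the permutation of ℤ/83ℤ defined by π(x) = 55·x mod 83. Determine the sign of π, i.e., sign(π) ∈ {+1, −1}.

Start at x=8: 8 → 25 → 47 → 12 → 79 → 29 → 18 → … (one orbit).
Cycle lengths of π_55 on ℤ/83ℤ: [82, 1]; 2 cycles in total.
83 − 2 = 81 transpositions; sign(π) = (−1)^81 = -1.
Zolotarev: (55|83) = -1, matching the cycle-count sign.

-1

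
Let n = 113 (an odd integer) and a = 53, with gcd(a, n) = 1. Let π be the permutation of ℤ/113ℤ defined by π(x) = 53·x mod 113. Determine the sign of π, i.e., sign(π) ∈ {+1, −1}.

Start at x=53: 53 → 97 → 56 → 30 → 8 → 85 → 98 → … (one orbit).
Cycle type of π: 28×4 + 1; total 5 cycles.
113 − 5 = 108 transpositions; sign(π) = (−1)^108 = +1.
Check: (53/113) = +1 by Zolotarev.

+1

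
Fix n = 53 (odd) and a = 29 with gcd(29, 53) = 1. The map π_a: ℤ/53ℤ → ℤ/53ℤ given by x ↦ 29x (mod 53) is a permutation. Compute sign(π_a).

+1

Start at x=46: 46 → 9 → 49 → 43 → 28 → 17 → 16 → … (one orbit).
Decompose π into cycles: lengths [26, 26, 1] (3 cycles, including the fixed point 0).
53 − 3 = 50 transpositions; sign(π) = (−1)^50 = +1.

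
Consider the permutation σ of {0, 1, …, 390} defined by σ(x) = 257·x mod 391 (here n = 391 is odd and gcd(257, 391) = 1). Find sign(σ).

Trace 372: π^k(372) = [372, 200, 179, 256, 104, 140, 8] for k=0..6.
The orbit structure of x ↦ 257x mod 391: 9 orbits of sizes [88, 88, 88, 88, 11, 11, 8, 8, 1].
With 9 cycles on 391 points, sign = (−1)^{391−9} = +1.

+1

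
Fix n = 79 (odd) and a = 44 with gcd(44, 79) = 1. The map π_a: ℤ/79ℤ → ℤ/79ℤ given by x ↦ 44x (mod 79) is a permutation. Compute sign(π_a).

Start at x=31: 31 → 21 → 55 → 50 → 67 → 25 → 73 → … (one orbit).
3 cycles of lengths [39, 39, 1].
sign(π) = (−1)^{n − #cycles} = (−1)^{79−3} = (−1)^76 = +1.

+1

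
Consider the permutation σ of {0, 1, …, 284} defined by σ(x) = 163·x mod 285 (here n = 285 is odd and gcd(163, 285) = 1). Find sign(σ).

Orbit of 277 under x↦163x: [277, 121, 58, 49, 7, 1, 163]… (length divides ord_285(163)).
Cycle type of π: 12×18 + 4×3 + 3×18 + 1×3; total 42 cycles.
With 42 cycles on 285 points, sign = (−1)^{285−42} = -1.
Via Zolotarev, sign(π_{163}) = (163|285) = -1.

-1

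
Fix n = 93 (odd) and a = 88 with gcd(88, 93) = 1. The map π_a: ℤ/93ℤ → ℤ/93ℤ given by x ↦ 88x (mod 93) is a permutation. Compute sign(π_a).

Trace 67: π^k(67) = [67, 37, 1, 88, 25, 61] for k=0..5.
The orbit structure of x ↦ 88x mod 93: 18 orbits of sizes [6, 6, 6, 6, 6, 6, 6, 6, 6, 6, 6, 6, 6, 6, 6, 1, 1, 1].
sign(π) = (−1)^{n − #cycles} = (−1)^{93−18} = (−1)^75 = -1.

-1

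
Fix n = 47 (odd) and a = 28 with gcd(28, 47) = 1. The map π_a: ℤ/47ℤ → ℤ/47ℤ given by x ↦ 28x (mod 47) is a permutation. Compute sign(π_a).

+1

Orbit of 3 under x↦28x: [3, 37, 2, 9, 17, 6, 27]… (length divides ord_47(28)).
The orbit structure of x ↦ 28x mod 47: 3 orbits of sizes [23, 23, 1].
Σ(ℓ_i−1) = 47−3 = 44; sign = (−1)^44 = +1.
(28|47)_J = +1 (Zolotarev's lemma cross-check).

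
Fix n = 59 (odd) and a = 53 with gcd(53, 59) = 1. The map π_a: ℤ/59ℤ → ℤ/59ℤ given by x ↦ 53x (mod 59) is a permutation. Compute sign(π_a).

+1

Orbit of 5 under x↦53x: [5, 29, 3, 41, 49, 1, 53]… (length divides ord_59(53)).
3 cycles of lengths [29, 29, 1].
With 3 cycles on 59 points, sign = (−1)^{59−3} = +1.
The Jacobi symbol (53|59) = +1 (Zolotarev) agrees.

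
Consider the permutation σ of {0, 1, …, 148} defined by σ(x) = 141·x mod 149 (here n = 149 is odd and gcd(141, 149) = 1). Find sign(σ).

-1

Orbit of 47 under x↦141x: [47, 71, 28, 74, 4, 117, 107]… (length divides ord_149(141)).
2 cycles of lengths [148, 1].
n − c = 149 − 2 = 147; sign = (−1)^147 = -1.
Via Zolotarev, sign(π_{141}) = (141|149) = -1.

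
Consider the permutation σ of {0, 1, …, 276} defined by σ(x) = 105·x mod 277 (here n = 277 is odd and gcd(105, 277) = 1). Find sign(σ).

-1

Orbit of 4 under x↦105x: [4, 143, 57, 168, 189, 178, 131]… (length divides ord_277(105)).
Cycle type of π: 276 + 1; total 2 cycles.
With 2 cycles on 277 points, sign = (−1)^{277−2} = -1.
Via Zolotarev, sign(π_{105}) = (105|277) = -1.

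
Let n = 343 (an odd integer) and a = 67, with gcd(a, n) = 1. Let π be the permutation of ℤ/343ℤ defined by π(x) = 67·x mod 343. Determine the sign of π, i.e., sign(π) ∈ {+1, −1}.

+1

Trace 128: π^k(128) = [128, 1, 67, 30, 295, 214, 275] for k=0..6.
The orbit structure of x ↦ 67x mod 343: 31 orbits of sizes [21, 21, 21, 21, 21, 21, 21, 21, 21, 21, 21, 21, 21, 21, 3, 3, 3, 3, 3, 3, 3, 3, 3, 3, 3, 3, 3, 3, 3, 3, 1].
sign(π) = (−1)^{n − #cycles} = (−1)^{343−31} = (−1)^312 = +1.
The Jacobi symbol (67|343) = +1 (Zolotarev) agrees.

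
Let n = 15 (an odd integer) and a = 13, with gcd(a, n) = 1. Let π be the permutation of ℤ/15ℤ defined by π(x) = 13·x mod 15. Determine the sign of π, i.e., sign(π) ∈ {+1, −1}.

Trace 13: π^k(13) = [13, 4, 7, 1] for k=0..3.
π_13 has 6 disjoint cycles with lengths [4, 4, 4, 1, 1, 1] on {0,…,14}.
15 − 6 = 9 transpositions; sign(π) = (−1)^9 = -1.
Zolotarev: (13|15) = -1, matching the cycle-count sign.

-1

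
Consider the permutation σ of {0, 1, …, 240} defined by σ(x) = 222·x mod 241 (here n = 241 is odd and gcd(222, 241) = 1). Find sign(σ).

Start at x=15: 15 → 197 → 113 → 22 → 64 → 230 → 209 → … (one orbit).
Cycle type of π: 48×5 + 1; total 6 cycles.
241 − 6 = 235 transpositions; sign(π) = (−1)^235 = -1.

-1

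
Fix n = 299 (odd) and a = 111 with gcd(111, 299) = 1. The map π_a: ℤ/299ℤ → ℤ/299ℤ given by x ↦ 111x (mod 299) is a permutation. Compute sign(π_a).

+1

Orbit of 226 under x↦111x: [226, 269, 258, 233, 149, 94, 268]… (length divides ord_299(111)).
Cycle type of π: 132×2 + 22 + 12 + 1; total 5 cycles.
sign(π) = (−1)^{n − #cycles} = (−1)^{299−5} = (−1)^294 = +1.
(111|299)_J = +1 (Zolotarev's lemma cross-check).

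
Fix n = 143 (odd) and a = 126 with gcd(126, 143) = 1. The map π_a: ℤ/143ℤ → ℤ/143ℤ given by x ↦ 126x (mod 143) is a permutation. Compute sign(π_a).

+1

Start at x=3: 3 → 92 → 9 → 133 → 27 → 113 → 81 → … (one orbit).
Cycle lengths of π_126 on ℤ/143ℤ: [15, 15, 15, 15, 15, 15, 15, 15, 5, 5, 3, 3, 3, 3, 1]; 15 cycles in total.
15 cycles on 143: each ℓ→(−1)^(ℓ−1), product (−1)^128 = +1.
Via Zolotarev, sign(π_{126}) = (126|143) = +1.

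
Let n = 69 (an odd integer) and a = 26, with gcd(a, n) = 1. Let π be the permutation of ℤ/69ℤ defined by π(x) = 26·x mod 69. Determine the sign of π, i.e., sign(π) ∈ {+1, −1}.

Trace 31: π^k(31) = [31, 47, 49, 32, 4, 35, 13] for k=0..6.
6 cycles of lengths [22, 22, 11, 11, 2, 1].
69 − 6 = 63 transpositions; sign(π) = (−1)^63 = -1.

-1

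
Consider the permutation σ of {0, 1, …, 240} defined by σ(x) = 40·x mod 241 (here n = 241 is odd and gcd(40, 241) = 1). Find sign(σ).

+1

Trace 205: π^k(205) = [205, 6, 240, 201, 87, 106, 143] for k=0..6.
The orbit structure of x ↦ 40x mod 241: 13 orbits of sizes [20, 20, 20, 20, 20, 20, 20, 20, 20, 20, 20, 20, 1].
13 cycles on 241: each ℓ→(−1)^(ℓ−1), product (−1)^228 = +1.
Zolotarev: (40|241) = +1, matching the cycle-count sign.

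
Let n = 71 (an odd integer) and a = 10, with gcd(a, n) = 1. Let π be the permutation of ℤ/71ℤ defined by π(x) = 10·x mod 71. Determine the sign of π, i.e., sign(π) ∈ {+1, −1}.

Orbit of 8 under x↦10x: [8, 9, 19, 48, 54, 43, 4]… (length divides ord_71(10)).
3 cycles of lengths [35, 35, 1].
3 cycles on 71: each ℓ→(−1)^(ℓ−1), product (−1)^68 = +1.

+1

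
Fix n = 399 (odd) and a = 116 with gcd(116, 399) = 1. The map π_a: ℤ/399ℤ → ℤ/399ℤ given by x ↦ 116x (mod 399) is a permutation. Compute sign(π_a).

Start at x=142: 142 → 113 → 340 → 338 → 106 → 326 → 310 → … (one orbit).
Decompose π into cycles: lengths [18, 18, 18, 18, 18, 18, 18, 18, 18, 18, 18, 18, 18, 18, 18, 18, 18, 18, 18, 18, 18, 6, 6, 3, 3, 2, 1] (27 cycles, including the fixed point 0).
With 27 cycles on 399 points, sign = (−1)^{399−27} = +1.
Via Zolotarev, sign(π_{116}) = (116|399) = +1.

+1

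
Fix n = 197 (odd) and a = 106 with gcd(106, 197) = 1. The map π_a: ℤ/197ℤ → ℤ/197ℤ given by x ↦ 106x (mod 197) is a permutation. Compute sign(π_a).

Orbit of 22 under x↦106x: [22, 165, 154, 170, 93, 8, 60]… (length divides ord_197(106)).
π_106 has 2 disjoint cycles with lengths [196, 1] on {0,…,196}.
2 cycles on 197: each ℓ→(−1)^(ℓ−1), product (−1)^195 = -1.

-1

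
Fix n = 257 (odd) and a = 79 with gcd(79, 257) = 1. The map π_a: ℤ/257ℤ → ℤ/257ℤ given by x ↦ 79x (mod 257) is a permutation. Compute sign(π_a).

Start at x=113: 113 → 189 → 25 → 176 → 26 → 255 → 99 → … (one orbit).
The orbit structure of x ↦ 79x mod 257: 3 orbits of sizes [128, 128, 1].
Σ(ℓ_i−1) = 257−3 = 254; sign = (−1)^254 = +1.

+1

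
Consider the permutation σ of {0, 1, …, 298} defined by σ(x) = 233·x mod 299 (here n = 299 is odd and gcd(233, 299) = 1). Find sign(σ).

+1

Orbit of 196 under x↦233x: [196, 220, 131, 25, 144, 64, 261]… (length divides ord_299(233)).
π_233 has 21 disjoint cycles with lengths [22, 22, 22, 22, 22, 22, 22, 22, 22, 22, 22, 22, 11, 11, 2, 2, 2, 2, 2, 2, 1] on {0,…,298}.
sign(π) = (−1)^{n − #cycles} = (−1)^{299−21} = (−1)^278 = +1.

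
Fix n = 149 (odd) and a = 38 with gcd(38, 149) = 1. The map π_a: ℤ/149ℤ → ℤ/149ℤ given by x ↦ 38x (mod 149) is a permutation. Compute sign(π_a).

-1

Start at x=105: 105 → 116 → 87 → 28 → 21 → 53 → 77 → … (one orbit).
π_38 has 2 disjoint cycles with lengths [148, 1] on {0,…,148}.
With 2 cycles on 149 points, sign = (−1)^{149−2} = -1.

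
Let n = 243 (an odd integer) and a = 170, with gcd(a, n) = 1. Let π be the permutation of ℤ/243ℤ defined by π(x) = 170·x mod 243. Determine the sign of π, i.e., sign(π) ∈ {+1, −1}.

-1

Orbit of 145 under x↦170x: [145, 107, 208, 125, 109, 62, 91]… (length divides ord_243(170)).
Cycle type of π: 54×3 + 18×3 + 6×3 + 2×4 + 1; total 14 cycles.
With 14 cycles on 243 points, sign = (−1)^{243−14} = -1.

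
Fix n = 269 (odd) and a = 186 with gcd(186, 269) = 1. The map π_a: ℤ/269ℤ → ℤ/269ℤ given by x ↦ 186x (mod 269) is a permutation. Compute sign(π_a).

Orbit of 221 under x↦186x: [221, 218, 198, 244, 192, 204, 15]… (length divides ord_269(186)).
Cycle lengths of π_186 on ℤ/269ℤ: [268, 1]; 2 cycles in total.
269 − 2 = 267 transpositions; sign(π) = (−1)^267 = -1.

-1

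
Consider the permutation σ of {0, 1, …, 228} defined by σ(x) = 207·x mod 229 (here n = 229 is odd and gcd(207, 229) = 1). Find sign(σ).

-1

Trace 125: π^k(125) = [125, 227, 44, 177, 228, 22, 203] for k=0..6.
The orbit structure of x ↦ 207x mod 229: 4 orbits of sizes [76, 76, 76, 1].
sign(π) = (−1)^{n − #cycles} = (−1)^{229−4} = (−1)^225 = -1.
(207|229)_J = -1 (Zolotarev's lemma cross-check).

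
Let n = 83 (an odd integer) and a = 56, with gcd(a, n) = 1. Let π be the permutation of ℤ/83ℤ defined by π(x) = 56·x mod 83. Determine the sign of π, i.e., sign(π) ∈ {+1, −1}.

Start at x=70: 70 → 19 → 68 → 73 → 21 → 14 → 37 → … (one orbit).
Cycle type of π: 82 + 1; total 2 cycles.
83 − 2 = 81 transpositions; sign(π) = (−1)^81 = -1.
Zolotarev: (56|83) = -1, matching the cycle-count sign.

-1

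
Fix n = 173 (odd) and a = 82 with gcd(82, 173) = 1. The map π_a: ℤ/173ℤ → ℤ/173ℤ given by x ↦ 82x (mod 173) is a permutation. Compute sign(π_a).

-1

Start at x=86: 86 → 132 → 98 → 78 → 168 → 109 → 115 → … (one orbit).
π_82 has 2 disjoint cycles with lengths [172, 1] on {0,…,172}.
Σ(ℓ_i−1) = 173−2 = 171; sign = (−1)^171 = -1.
Via Zolotarev, sign(π_{82}) = (82|173) = -1.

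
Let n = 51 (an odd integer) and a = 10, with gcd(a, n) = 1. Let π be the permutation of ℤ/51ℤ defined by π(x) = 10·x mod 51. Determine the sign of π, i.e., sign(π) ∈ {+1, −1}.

-1

Trace 13: π^k(13) = [13, 28, 25, 46, 1, 10, 49] for k=0..6.
6 cycles of lengths [16, 16, 16, 1, 1, 1].
6 cycles on 51: each ℓ→(−1)^(ℓ−1), product (−1)^45 = -1.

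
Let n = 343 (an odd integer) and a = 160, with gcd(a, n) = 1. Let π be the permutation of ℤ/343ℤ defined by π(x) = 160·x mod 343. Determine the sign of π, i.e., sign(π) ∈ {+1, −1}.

-1

Start at x=181: 181 → 148 → 13 → 22 → 90 → 337 → 69 → … (one orbit).
π_160 has 10 disjoint cycles with lengths [98, 98, 98, 14, 14, 14, 2, 2, 2, 1] on {0,…,342}.
343 − 10 = 333 transpositions; sign(π) = (−1)^333 = -1.
Check: (160/343) = -1 by Zolotarev.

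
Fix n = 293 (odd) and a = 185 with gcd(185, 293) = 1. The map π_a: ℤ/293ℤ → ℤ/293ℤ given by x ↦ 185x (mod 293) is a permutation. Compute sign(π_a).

Orbit of 248 under x↦185x: [248, 172, 176, 37, 106, 272, 217]… (length divides ord_293(185)).
π_185 has 2 disjoint cycles with lengths [292, 1] on {0,…,292}.
293 − 2 = 291 transpositions; sign(π) = (−1)^291 = -1.

-1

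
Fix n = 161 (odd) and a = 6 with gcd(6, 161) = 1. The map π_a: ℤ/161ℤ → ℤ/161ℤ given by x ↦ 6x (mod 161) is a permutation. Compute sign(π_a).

Trace 118: π^k(118) = [118, 64, 62, 50, 139, 29, 13] for k=0..6.
The orbit structure of x ↦ 6x mod 161: 12 orbits of sizes [22, 22, 22, 22, 22, 22, 11, 11, 2, 2, 2, 1].
161 − 12 = 149 transpositions; sign(π) = (−1)^149 = -1.

-1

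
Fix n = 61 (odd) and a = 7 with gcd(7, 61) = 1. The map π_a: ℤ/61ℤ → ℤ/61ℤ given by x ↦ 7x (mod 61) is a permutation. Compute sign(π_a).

Trace 11: π^k(11) = [11, 16, 51, 52, 59, 47, 24] for k=0..6.
π_7 has 2 disjoint cycles with lengths [60, 1] on {0,…,60}.
61 − 2 = 59 transpositions; sign(π) = (−1)^59 = -1.

-1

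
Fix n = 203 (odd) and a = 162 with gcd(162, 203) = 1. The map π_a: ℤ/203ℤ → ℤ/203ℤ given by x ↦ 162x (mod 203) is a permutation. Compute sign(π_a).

Start at x=99: 99 → 1 → 162 → 57 → 99 (one orbit).
Cycle type of π: 4×49 + 1×7; total 56 cycles.
56 cycles on 203: each ℓ→(−1)^(ℓ−1), product (−1)^147 = -1.

-1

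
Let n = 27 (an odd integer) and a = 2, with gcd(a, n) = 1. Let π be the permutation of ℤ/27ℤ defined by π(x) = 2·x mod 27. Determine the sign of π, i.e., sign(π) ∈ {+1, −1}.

Trace 17: π^k(17) = [17, 7, 14, 1, 2, 4, 8] for k=0..6.
π_2 has 4 disjoint cycles with lengths [18, 6, 2, 1] on {0,…,26}.
n − c = 27 − 4 = 23; sign = (−1)^23 = -1.

-1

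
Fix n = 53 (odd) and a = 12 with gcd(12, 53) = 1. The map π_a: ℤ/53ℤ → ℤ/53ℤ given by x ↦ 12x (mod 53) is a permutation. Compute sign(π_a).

-1

Orbit of 45 under x↦12x: [45, 10, 14, 9, 2, 24, 23]… (length divides ord_53(12)).
Decompose π into cycles: lengths [52, 1] (2 cycles, including the fixed point 0).
With 2 cycles on 53 points, sign = (−1)^{53−2} = -1.
Zolotarev: (12|53) = -1, matching the cycle-count sign.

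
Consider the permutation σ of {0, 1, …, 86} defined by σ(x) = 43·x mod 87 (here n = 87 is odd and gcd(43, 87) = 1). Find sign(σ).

-1

Orbit of 37 under x↦43x: [37, 25, 31, 28, 73, 7, 40]… (length divides ord_87(43)).
π_43 has 6 disjoint cycles with lengths [28, 28, 28, 1, 1, 1] on {0,…,86}.
n − c = 87 − 6 = 81; sign = (−1)^81 = -1.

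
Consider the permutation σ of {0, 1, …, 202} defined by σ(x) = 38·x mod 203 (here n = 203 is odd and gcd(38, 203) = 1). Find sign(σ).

Orbit of 80 under x↦38x: [80, 198, 13, 88, 96, 197, 178]… (length divides ord_203(38)).
Cycle type of π: 42×4 + 14×2 + 6 + 1; total 8 cycles.
sign(π) = (−1)^{n − #cycles} = (−1)^{203−8} = (−1)^195 = -1.
The Jacobi symbol (38|203) = -1 (Zolotarev) agrees.

-1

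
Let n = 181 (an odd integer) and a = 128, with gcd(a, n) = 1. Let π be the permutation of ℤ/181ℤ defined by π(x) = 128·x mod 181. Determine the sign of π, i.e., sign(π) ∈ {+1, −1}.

Orbit of 166 under x↦128x: [166, 71, 38, 158, 133, 10, 13]… (length divides ord_181(128)).
π_128 has 2 disjoint cycles with lengths [180, 1] on {0,…,180}.
Σ(ℓ_i−1) = 181−2 = 179; sign = (−1)^179 = -1.
Check: (128/181) = -1 by Zolotarev.

-1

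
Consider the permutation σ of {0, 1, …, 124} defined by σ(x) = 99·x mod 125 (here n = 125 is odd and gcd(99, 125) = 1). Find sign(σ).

Orbit of 101 under x↦99x: [101, 124, 26, 74, 76, 24, 1]… (length divides ord_125(99)).
Cycle lengths of π_99 on ℤ/125ℤ: [10, 10, 10, 10, 10, 10, 10, 10, 10, 10, 2, 2, 2, 2, 2, 2, 2, 2, 2, 2, 2, 2, 1]; 23 cycles in total.
n − c = 125 − 23 = 102; sign = (−1)^102 = +1.
Via Zolotarev, sign(π_{99}) = (99|125) = +1.

+1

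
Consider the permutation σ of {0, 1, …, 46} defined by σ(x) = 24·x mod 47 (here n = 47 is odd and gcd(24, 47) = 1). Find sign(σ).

+1

Trace 18: π^k(18) = [18, 9, 28, 14, 7, 27, 37] for k=0..6.
The orbit structure of x ↦ 24x mod 47: 3 orbits of sizes [23, 23, 1].
47 − 3 = 44 transpositions; sign(π) = (−1)^44 = +1.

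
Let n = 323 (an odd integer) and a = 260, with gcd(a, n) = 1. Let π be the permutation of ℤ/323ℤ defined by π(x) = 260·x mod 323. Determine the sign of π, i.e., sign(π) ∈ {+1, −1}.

Orbit of 43 under x↦260x: [43, 198, 123, 3, 134, 279, 188]… (length divides ord_323(260)).
Cycle lengths of π_260 on ℤ/323ℤ: [144, 144, 18, 16, 1]; 5 cycles in total.
5 cycles on 323: each ℓ→(−1)^(ℓ−1), product (−1)^318 = +1.

+1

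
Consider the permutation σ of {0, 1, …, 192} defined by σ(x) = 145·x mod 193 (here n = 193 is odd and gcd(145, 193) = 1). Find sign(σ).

Trace 131: π^k(131) = [131, 81, 165, 186, 143, 84, 21] for k=0..6.
Decompose π into cycles: lengths [48, 48, 48, 48, 1] (5 cycles, including the fixed point 0).
5 cycles on 193: each ℓ→(−1)^(ℓ−1), product (−1)^188 = +1.

+1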